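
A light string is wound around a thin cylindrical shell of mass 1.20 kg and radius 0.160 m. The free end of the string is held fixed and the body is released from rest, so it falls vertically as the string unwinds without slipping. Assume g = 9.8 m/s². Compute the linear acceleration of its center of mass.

a ≈ 4.90 m/s²

Translation: Mg − T = Ma. Rotation about the center: TR = Iα with I = MR².
With a = αR: T = (I/R²)a = M a, so Mg = (1 + 1.000)Ma.
a = g/(1 + 1.000) = 9.8/2.000 = 4.900 m/s².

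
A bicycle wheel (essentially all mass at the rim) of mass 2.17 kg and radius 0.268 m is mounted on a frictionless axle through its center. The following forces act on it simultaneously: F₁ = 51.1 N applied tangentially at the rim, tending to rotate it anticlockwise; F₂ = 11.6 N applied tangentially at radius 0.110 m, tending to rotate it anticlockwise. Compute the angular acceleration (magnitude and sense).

I = MR² = (2.17)(0.268)² = 0.1559 kg·m².
Taking anticlockwise as positive: τ₁ = +(51.1)(0.268) = +13.69 N·m; τ₂ = +(11.6)(0.110) = +1.276 N·m.
Net torque τ = 14.97 N·m.
α = τ/I = 14.97/0.1559 = 96.05 rad/s².

α ≈ 96.1 rad/s², anticlockwise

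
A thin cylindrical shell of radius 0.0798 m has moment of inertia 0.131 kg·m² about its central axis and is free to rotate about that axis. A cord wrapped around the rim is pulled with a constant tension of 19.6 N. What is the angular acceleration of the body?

α ≈ 11.9 rad/s²

τ = F R = (19.6)(0.0798) = 1.564 N·m.
Newton's second law for rotation, τ = Iα, gives α = τ/I = 1.564/0.1310 = 11.94 rad/s².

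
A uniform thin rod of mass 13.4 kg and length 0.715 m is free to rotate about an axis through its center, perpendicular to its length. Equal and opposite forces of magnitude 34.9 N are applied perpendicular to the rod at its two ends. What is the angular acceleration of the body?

I = (1/12)ML² = (1/12)(13.4)(0.715)² = 0.5709 kg·m².
The couple gives τ = F·(L/2) + F·(L/2) = F L = (34.9)(0.715) = 24.95 N·m.
Newton's second law for rotation, τ = Iα, gives α = τ/I = 24.95/0.5709 = 43.71 rad/s².

α ≈ 43.7 rad/s²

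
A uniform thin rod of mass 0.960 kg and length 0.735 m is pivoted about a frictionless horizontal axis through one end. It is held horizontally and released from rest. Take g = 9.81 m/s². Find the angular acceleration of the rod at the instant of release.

α ≈ 20.0 rad/s²

About the pivot, I = (1/3)ML² = (1/3)(0.960)(0.735)² = 0.1729 kg·m².
The weight acts at the center, a distance L/2 = 0.3675 m from the pivot; τ = Mg(L/2) = 3.461 N·m.
α = τ/I = 3.461/0.1729 = 20.02 rad/s².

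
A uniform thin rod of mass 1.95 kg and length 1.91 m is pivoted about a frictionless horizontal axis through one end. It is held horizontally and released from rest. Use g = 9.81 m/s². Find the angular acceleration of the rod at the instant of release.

α ≈ 7.70 rad/s²

About the pivot, I = (1/3)ML² = (1/3)(1.95)(1.91)² = 2.371 kg·m².
The weight acts at the center, a distance L/2 = 0.9550 m from the pivot; τ = Mg(L/2) = 18.27 N·m.
α = τ/I = 18.27/2.371 = 7.704 rad/s².
(Equivalently α = (3g/(2L)) = 7.704 rad/s².)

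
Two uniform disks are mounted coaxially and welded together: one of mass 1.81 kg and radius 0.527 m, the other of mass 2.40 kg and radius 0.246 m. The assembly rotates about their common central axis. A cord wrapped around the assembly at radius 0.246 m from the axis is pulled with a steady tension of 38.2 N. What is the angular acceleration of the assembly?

I = ½M₁R₁² + ½M₂R₂² = ½(1.81)(0.527)² + ½(2.40)(0.246)² = 0.3240 kg·m².
τ = F r = (38.2)(0.246) = 9.397 N·m.
α = τ/I = 9.397/0.3240 = 29.01 rad/s².

α ≈ 29.0 rad/s²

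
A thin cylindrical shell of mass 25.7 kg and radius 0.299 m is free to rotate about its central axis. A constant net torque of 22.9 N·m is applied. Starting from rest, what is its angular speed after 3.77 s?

ω ≈ 37.6 rad/s

I = MR² = (25.7)(0.299)² = 2.298 kg·m².
α = τ/I = 22.9/2.298 = 9.967 rad/s².
ω = ω₀ + αt = 0 + (9.967)(3.77) = 37.58 rad/s.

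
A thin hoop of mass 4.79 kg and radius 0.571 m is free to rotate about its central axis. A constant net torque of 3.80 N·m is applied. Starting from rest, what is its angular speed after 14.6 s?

ω ≈ 35.5 rad/s

I = MR² = (4.79)(0.571)² = 1.562 kg·m².
α = τ/I = 3.80/1.562 = 2.433 rad/s².
ω = ω₀ + αt = 0 + (2.433)(14.6) = 35.52 rad/s.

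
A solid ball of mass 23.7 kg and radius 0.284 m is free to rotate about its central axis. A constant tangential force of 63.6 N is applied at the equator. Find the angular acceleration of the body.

I = (2/5)MR² = (2/5)(23.7)(0.284)² = 0.7646 kg·m².
τ = F R = (63.6)(0.284) = 18.06 N·m.
From τ = Iα: α = 18.06/0.7646 = 23.62 rad/s².

α ≈ 23.6 rad/s²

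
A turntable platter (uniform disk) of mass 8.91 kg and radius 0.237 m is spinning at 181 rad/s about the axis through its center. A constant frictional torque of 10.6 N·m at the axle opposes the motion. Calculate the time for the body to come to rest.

t ≈ 4.27 s

I = ½MR² = (1/2)(8.91)(0.237)² = 0.2502 kg·m².
The net torque has magnitude 10.6 N·m, opposing ω.
|α| = τ/I = 10.60/0.2502 = 42.36 rad/s² (deceleration).
0 = ω₀ − |α|t ⇒ t = ω₀/|α| = 181/42.36 = 4.273 s.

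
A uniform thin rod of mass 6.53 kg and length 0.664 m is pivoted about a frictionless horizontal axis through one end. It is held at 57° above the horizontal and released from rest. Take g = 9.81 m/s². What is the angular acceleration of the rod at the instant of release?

α ≈ 12.1 rad/s²

About the pivot, I = (1/3)ML² = (1/3)(6.53)(0.664)² = 0.9597 kg·m².
The weight acts at the center, a distance L/2 = 0.3320 m from the pivot; τ = Mg(L/2) cos 57° = 11.58 N·m.
α = τ/I = 11.58/0.9597 = 12.07 rad/s².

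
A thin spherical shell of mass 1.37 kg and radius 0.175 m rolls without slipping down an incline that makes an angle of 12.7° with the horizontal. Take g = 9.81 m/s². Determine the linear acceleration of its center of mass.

Translation along the incline: Mg sinθ − f = Ma.
Rotation about the center: fR = Iα with I = (2/3)MR². No-slip gives a = αR, so f = (I/R²)a = (2/3)M a.
Substituting: Mg sinθ = (1 + 0.6667)Ma, so a = g sinθ/(1 + 0.6667) = (9.81) sin 12.7° / 1.667 = 1.294 m/s².

a ≈ 1.29 m/s²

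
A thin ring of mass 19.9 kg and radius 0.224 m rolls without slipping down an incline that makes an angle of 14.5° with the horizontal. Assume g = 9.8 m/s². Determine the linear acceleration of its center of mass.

a ≈ 1.23 m/s²

Translation along the incline: Mg sinθ − f = Ma.
Rotation about the center: fR = Iα with I = MR². No-slip gives a = αR, so f = (I/R²)a = M a.
Substituting: Mg sinθ = (1 + 1.000)Ma, so a = g sinθ/(1 + 1.000) = (9.8) sin 14.5° / 2.000 = 1.227 m/s².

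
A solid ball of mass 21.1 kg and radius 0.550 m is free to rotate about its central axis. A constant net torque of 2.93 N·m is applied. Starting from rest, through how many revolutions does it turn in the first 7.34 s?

≈ 4.92 revolutions

I = (2/5)MR² = (2/5)(21.1)(0.550)² = 2.553 kg·m².
α = τ/I = 2.93/2.553 = 1.148 rad/s².
θ = ½αt² = ½(1.148)(7.34)² = 30.91 rad.
Revolutions = θ/(2π) = 4.920.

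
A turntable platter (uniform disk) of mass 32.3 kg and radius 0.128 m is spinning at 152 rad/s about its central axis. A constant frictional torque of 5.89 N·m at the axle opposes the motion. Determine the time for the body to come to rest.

t ≈ 6.83 s

I = ½MR² = (1/2)(32.3)(0.128)² = 0.2646 kg·m².
The net torque has magnitude 5.89 N·m, opposing ω.
|α| = τ/I = 5.890/0.2646 = 22.26 rad/s² (deceleration).
0 = ω₀ − |α|t ⇒ t = ω₀/|α| = 152/22.26 = 6.828 s.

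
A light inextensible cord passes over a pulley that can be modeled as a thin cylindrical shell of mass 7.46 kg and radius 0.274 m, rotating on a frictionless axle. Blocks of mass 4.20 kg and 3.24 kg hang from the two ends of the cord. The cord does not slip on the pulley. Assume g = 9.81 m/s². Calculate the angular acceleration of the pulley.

I = MR² = (7.46)(0.274)² = 0.5601 kg·m².
Heavier block: m₁g − T₁ = m₁a. Lighter block: T₂ − m₂g = m₂a.
Pulley: (T₁ − T₂)R = Iα = I(a/R), so T₁ − T₂ = (I/R²)a = 1·M_p a = 7.460·a.
Adding the three: (m₁ − m₂)g = (m₁ + m₂ + 7.460)a, so a = (4.20 − 3.24)(9.81)/(4.20 + 3.24 + 7.460) = 0.6321 m/s².
α = a/R = 0.6321/0.274 = 2.307 rad/s².

α ≈ 2.31 rad/s²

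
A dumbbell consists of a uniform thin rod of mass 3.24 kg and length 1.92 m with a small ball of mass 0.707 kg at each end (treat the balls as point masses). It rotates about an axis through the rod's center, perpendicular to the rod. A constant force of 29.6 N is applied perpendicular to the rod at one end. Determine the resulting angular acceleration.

α ≈ 12.4 rad/s²

I_rod = (1/12)ML² = (1/12)(3.24)(1.92)² = 0.9953 kg·m².
I_balls = 2·m·(L/2)² = 2(0.707)(0.9600)² = 1.303 kg·m².
Total I = 2.298 kg·m².
τ = F·(L/2) = (29.6)(0.960) = 28.42 N·m.
α = τ/I = 28.42/2.298 = 12.36 rad/s².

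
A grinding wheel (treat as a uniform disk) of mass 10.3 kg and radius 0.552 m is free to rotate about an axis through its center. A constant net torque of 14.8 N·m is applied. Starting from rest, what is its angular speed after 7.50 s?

I = ½MR² = (1/2)(10.3)(0.552)² = 1.569 kg·m².
α = τ/I = 14.8/1.569 = 9.431 rad/s².
ω = ω₀ + αt = 0 + (9.431)(7.50) = 70.74 rad/s.

ω ≈ 70.7 rad/s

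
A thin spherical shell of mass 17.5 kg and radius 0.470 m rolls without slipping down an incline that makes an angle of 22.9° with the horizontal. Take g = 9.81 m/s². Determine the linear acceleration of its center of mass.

a ≈ 2.29 m/s²

Translation along the incline: Mg sinθ − f = Ma.
Rotation about the center: fR = Iα with I = (2/3)MR². No-slip gives a = αR, so f = (I/R²)a = (2/3)M a.
Substituting: Mg sinθ = (1 + 0.6667)Ma, so a = g sinθ/(1 + 0.6667) = (9.81) sin 22.9° / 1.667 = 2.290 m/s².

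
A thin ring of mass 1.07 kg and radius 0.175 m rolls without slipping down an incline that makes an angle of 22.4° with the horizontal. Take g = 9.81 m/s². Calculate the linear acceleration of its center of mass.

Translation along the incline: Mg sinθ − f = Ma.
Rotation about the center: fR = Iα with I = MR². No-slip gives a = αR, so f = (I/R²)a = M a.
Substituting: Mg sinθ = (1 + 1.000)Ma, so a = g sinθ/(1 + 1.000) = (9.81) sin 22.4° / 2.000 = 1.869 m/s².

a ≈ 1.87 m/s²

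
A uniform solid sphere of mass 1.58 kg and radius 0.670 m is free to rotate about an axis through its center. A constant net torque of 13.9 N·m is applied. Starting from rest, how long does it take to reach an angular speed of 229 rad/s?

I = (2/5)MR² = (2/5)(1.58)(0.670)² = 0.2837 kg·m².
α = τ/I = 13.9/0.2837 = 48.99 rad/s².
ω = αt ⇒ t = ω/α = 229/48.99 = 4.674 s.

t ≈ 4.67 s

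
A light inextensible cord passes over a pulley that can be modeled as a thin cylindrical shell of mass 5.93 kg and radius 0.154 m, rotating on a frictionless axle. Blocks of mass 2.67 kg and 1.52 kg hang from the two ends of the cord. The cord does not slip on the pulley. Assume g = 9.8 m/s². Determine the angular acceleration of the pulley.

α ≈ 7.23 rad/s²

I = MR² = (5.93)(0.154)² = 0.1406 kg·m².
Heavier block: m₁g − T₁ = m₁a. Lighter block: T₂ − m₂g = m₂a.
Pulley: (T₁ − T₂)R = Iα = I(a/R), so T₁ − T₂ = (I/R²)a = 1·M_p a = 5.930·a.
Adding the three: (m₁ − m₂)g = (m₁ + m₂ + 5.930)a, so a = (2.67 − 1.52)(9.8)/(2.67 + 1.52 + 5.930) = 1.114 m/s².
α = a/R = 1.114/0.154 = 7.231 rad/s².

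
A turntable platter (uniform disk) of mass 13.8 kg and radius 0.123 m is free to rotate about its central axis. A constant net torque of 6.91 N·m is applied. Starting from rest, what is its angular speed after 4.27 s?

I = ½MR² = (1/2)(13.8)(0.123)² = 0.1044 kg·m².
α = τ/I = 6.91/0.1044 = 66.19 rad/s².
ω = ω₀ + αt = 0 + (66.19)(4.27) = 282.6 rad/s.

ω ≈ 283 rad/s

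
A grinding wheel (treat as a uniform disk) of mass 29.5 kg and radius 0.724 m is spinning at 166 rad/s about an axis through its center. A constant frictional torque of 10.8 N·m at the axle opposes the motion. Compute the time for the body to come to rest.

t ≈ 119 s

I = ½MR² = (1/2)(29.5)(0.724)² = 7.732 kg·m².
The net torque has magnitude 10.8 N·m, opposing ω.
|α| = τ/I = 10.80/7.732 = 1.397 rad/s² (deceleration).
0 = ω₀ − |α|t ⇒ t = ω₀/|α| = 166/1.397 = 118.8 s.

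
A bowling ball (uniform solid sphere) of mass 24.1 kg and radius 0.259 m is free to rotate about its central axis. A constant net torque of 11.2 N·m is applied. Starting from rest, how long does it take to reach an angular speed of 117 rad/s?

I = (2/5)MR² = (2/5)(24.1)(0.259)² = 0.6467 kg·m².
α = τ/I = 11.2/0.6467 = 17.32 rad/s².
ω = αt ⇒ t = ω/α = 117/17.32 = 6.755 s.

t ≈ 6.76 s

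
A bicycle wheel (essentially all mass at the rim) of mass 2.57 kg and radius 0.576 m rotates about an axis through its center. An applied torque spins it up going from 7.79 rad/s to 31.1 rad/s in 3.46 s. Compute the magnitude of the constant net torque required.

I = MR² = (2.57)(0.576)² = 0.8527 kg·m².
α = Δω/Δt = (31.1 − 7.79)/3.46 = 6.737 rad/s².
τ = Iα = (0.8527)(6.737) = 5.744 N·m.

τ ≈ 5.74 N·m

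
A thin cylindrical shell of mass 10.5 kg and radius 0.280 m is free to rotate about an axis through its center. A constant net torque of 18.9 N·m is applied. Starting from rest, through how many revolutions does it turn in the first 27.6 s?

≈ 1390 revolutions

I = MR² = (10.5)(0.280)² = 0.8232 kg·m².
α = τ/I = 18.9/0.8232 = 22.96 rad/s².
θ = ½αt² = ½(22.96)(27.6)² = 8745 rad.
Revolutions = θ/(2π) = 1392.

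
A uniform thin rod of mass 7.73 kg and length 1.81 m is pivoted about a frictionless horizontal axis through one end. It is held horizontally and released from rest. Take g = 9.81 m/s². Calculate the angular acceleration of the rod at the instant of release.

α ≈ 8.13 rad/s²

About the pivot, I = (1/3)ML² = (1/3)(7.73)(1.81)² = 8.441 kg·m².
The weight acts at the center, a distance L/2 = 0.9050 m from the pivot; τ = Mg(L/2) = 68.63 N·m.
α = τ/I = 68.63/8.441 = 8.130 rad/s².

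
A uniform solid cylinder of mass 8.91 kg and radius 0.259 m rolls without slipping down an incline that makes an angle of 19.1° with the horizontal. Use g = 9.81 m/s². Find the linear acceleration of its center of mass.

a ≈ 2.14 m/s²

Translation along the incline: Mg sinθ − f = Ma.
Rotation about the center: fR = Iα with I = ½MR². No-slip gives a = αR, so f = (I/R²)a = (1/2)M a.
Substituting: Mg sinθ = (1 + 0.5000)Ma, so a = g sinθ/(1 + 0.5000) = (9.81) sin 19.1° / 1.500 = 2.140 m/s².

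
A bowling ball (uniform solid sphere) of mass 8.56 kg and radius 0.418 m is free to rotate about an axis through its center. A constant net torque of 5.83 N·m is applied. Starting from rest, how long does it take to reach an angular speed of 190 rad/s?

I = (2/5)MR² = (2/5)(8.56)(0.418)² = 0.5983 kg·m².
α = τ/I = 5.83/0.5983 = 9.745 rad/s².
ω = αt ⇒ t = ω/α = 190/9.745 = 19.50 s.

t ≈ 19.5 s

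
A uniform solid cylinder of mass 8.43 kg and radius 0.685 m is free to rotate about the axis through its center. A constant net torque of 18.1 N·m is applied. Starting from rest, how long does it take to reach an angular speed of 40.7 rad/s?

t ≈ 4.45 s

I = ½MR² = (1/2)(8.43)(0.685)² = 1.978 kg·m².
α = τ/I = 18.1/1.978 = 9.152 rad/s².
ω = αt ⇒ t = ω/α = 40.7/9.152 = 4.447 s.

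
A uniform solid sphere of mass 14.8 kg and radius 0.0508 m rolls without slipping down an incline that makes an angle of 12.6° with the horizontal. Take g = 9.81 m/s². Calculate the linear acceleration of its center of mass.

Translation along the incline: Mg sinθ − f = Ma.
Rotation about the center: fR = Iα with I = (2/5)MR². No-slip gives a = αR, so f = (I/R²)a = (2/5)M a.
Substituting: Mg sinθ = (1 + 0.4000)Ma, so a = g sinθ/(1 + 0.4000) = (9.81) sin 12.6° / 1.400 = 1.529 m/s².

a ≈ 1.53 m/s²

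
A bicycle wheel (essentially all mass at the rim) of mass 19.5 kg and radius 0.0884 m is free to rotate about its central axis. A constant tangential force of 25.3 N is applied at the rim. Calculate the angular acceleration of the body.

α ≈ 14.7 rad/s²

I = MR² = (19.5)(0.0884)² = 0.1524 kg·m².
τ = F R = (25.3)(0.0884) = 2.237 N·m.
From τ = Iα: α = 2.237/0.1524 = 14.68 rad/s².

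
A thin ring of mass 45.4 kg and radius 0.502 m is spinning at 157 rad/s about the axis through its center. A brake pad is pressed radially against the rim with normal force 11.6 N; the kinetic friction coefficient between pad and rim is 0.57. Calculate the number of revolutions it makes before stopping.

≈ 6760 revolutions

I = MR² = (45.4)(0.502)² = 11.44 kg·m².
Friction force f = μN = (0.57)(11.6) = 6.612 N at the rim; torque magnitude τ = fR = 3.319 N·m, opposing ω.
|α| = τ/I = 3.319/11.44 = 0.2901 rad/s² (deceleration).
ω² = ω₀² − 2|α|θ with ω = 0 ⇒ θ = ω₀²/(2|α|) = 42480 rad = 6761 rev.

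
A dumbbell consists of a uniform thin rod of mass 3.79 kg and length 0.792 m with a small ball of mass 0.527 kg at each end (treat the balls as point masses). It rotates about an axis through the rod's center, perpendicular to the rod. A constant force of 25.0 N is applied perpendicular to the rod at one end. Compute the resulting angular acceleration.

I_rod = (1/12)ML² = (1/12)(3.79)(0.792)² = 0.1981 kg·m².
I_balls = 2·m·(L/2)² = 2(0.527)(0.3960)² = 0.1653 kg·m².
Total I = 0.3634 kg·m².
τ = F·(L/2) = (25.0)(0.396) = 9.900 N·m.
α = τ/I = 9.900/0.3634 = 27.24 rad/s².

α ≈ 27.2 rad/s²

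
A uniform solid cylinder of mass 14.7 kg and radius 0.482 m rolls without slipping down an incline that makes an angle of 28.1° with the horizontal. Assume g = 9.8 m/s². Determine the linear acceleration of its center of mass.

a ≈ 3.08 m/s²

Translation along the incline: Mg sinθ − f = Ma.
Rotation about the center: fR = Iα with I = ½MR². No-slip gives a = αR, so f = (I/R²)a = (1/2)M a.
Substituting: Mg sinθ = (1 + 0.5000)Ma, so a = g sinθ/(1 + 0.5000) = (9.8) sin 28.1° / 1.500 = 3.077 m/s².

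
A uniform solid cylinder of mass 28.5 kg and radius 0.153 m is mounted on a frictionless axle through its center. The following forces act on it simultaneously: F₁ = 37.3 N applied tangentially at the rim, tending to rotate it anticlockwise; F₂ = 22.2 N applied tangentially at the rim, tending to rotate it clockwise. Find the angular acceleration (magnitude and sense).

α ≈ 6.93 rad/s², anticlockwise

I = ½MR² = (1/2)(28.5)(0.153)² = 0.3336 kg·m².
Taking anticlockwise as positive: τ₁ = +(37.3)(0.153) = +5.707 N·m; τ₂ = −(22.2)(0.153) = −3.397 N·m.
Net torque τ = 2.310 N·m.
α = τ/I = 2.310/0.3336 = 6.926 rad/s².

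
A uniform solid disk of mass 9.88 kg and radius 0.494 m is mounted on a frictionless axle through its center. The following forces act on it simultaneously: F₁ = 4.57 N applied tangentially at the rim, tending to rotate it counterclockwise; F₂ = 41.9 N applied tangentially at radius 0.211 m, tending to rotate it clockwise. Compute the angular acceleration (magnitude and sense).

I = ½MR² = (1/2)(9.88)(0.494)² = 1.206 kg·m².
Taking counterclockwise as positive: τ₁ = +(4.57)(0.494) = +2.258 N·m; τ₂ = −(41.9)(0.211) = −8.841 N·m.
Net torque τ = -6.583 N·m.
α = τ/I = -6.583/1.206 = -5.461 rad/s².

α ≈ 5.46 rad/s², clockwise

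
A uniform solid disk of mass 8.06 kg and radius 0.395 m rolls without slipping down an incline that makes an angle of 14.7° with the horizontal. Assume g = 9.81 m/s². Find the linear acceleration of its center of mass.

a ≈ 1.66 m/s²

Translation along the incline: Mg sinθ − f = Ma.
Rotation about the center: fR = Iα with I = ½MR². No-slip gives a = αR, so f = (I/R²)a = (1/2)M a.
Substituting: Mg sinθ = (1 + 0.5000)Ma, so a = g sinθ/(1 + 0.5000) = (9.81) sin 14.7° / 1.500 = 1.660 m/s².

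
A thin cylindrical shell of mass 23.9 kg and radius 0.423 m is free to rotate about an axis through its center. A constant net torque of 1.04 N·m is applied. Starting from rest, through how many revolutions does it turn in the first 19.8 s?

≈ 7.59 revolutions

I = MR² = (23.9)(0.423)² = 4.276 kg·m².
α = τ/I = 1.04/4.276 = 0.2432 rad/s².
θ = ½αt² = ½(0.2432)(19.8)² = 47.67 rad.
Revolutions = θ/(2π) = 7.587.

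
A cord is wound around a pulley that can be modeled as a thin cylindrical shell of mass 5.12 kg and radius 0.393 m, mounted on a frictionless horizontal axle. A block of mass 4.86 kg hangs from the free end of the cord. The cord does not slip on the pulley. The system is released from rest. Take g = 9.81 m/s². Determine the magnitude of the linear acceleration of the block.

a ≈ 4.78 m/s²

I = MR² = (5.12)(0.393)² = 0.7908 kg·m².
Block: mg − T = ma. Pulley: TR = Iα. No-slip: a = αR, so T = (I/R²)a = 5.120·a.
Then mg = (m + 5.120)a, so a = (4.86)(9.81)/(4.86 + 5.120) = 4.777 m/s².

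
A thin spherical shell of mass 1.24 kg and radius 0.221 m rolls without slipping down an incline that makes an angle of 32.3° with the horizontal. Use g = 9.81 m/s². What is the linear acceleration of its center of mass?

a ≈ 3.15 m/s²

Translation along the incline: Mg sinθ − f = Ma.
Rotation about the center: fR = Iα with I = (2/3)MR². No-slip gives a = αR, so f = (I/R²)a = (2/3)M a.
Substituting: Mg sinθ = (1 + 0.6667)Ma, so a = g sinθ/(1 + 0.6667) = (9.81) sin 32.3° / 1.667 = 3.145 m/s².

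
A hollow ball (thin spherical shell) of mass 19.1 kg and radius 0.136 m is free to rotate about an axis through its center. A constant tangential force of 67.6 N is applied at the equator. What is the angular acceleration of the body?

I = (2/3)MR² = (2/3)(19.1)(0.136)² = 0.2355 kg·m².
τ = F R = (67.6)(0.136) = 9.194 N·m.
Newton's second law for rotation, τ = Iα, gives α = τ/I = 9.194/0.2355 = 39.04 rad/s².

α ≈ 39.0 rad/s²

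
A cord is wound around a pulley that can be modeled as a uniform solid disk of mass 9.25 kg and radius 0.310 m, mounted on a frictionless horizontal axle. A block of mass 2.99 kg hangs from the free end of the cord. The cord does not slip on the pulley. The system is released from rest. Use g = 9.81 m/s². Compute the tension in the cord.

I = ½MR² = (1/2)(9.25)(0.310)² = 0.4445 kg·m².
Block: mg − T = ma. Pulley: TR = Iα. No-slip: a = αR, so T = (I/R²)a = 4.625·a.
Then mg = (m + 4.625)a, so a = (2.99)(9.81)/(2.99 + 4.625) = 3.852 m/s².
T = 4.625·a = 17.81 N.

T ≈ 17.8 N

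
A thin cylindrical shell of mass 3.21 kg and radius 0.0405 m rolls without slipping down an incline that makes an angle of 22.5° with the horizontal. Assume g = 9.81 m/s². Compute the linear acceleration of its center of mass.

Translation along the incline: Mg sinθ − f = Ma.
Rotation about the center: fR = Iα with I = MR². No-slip gives a = αR, so f = (I/R²)a = M a.
Substituting: Mg sinθ = (1 + 1.000)Ma, so a = g sinθ/(1 + 1.000) = (9.81) sin 22.5° / 2.000 = 1.877 m/s².

a ≈ 1.88 m/s²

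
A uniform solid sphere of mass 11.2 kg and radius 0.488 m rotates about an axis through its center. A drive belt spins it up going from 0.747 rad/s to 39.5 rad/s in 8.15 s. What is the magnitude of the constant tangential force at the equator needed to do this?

I = (2/5)MR² = (2/5)(11.2)(0.488)² = 1.067 kg·m².
α = Δω/Δt = (39.5 − 0.747)/8.15 = 4.755 rad/s².
The required torque is τ = Iα = (1.067)(4.755) = 5.073 N·m.
A tangential force at the equator gives τ = FR, so F = τ/R = 5.073/0.488 = 10.40 N.

F ≈ 10.4 N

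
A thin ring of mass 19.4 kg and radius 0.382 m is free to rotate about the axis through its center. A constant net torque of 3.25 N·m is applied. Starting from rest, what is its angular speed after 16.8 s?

ω ≈ 19.3 rad/s

I = MR² = (19.4)(0.382)² = 2.831 kg·m².
α = τ/I = 3.25/2.831 = 1.148 rad/s².
ω = ω₀ + αt = 0 + (1.148)(16.8) = 19.29 rad/s.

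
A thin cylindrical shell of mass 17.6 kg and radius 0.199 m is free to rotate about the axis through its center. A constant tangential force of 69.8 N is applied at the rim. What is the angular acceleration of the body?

I = MR² = (17.6)(0.199)² = 0.6970 kg·m².
τ = F R = (69.8)(0.199) = 13.89 N·m.
Newton's second law for rotation, τ = Iα, gives α = τ/I = 13.89/0.6970 = 19.93 rad/s².

α ≈ 19.9 rad/s²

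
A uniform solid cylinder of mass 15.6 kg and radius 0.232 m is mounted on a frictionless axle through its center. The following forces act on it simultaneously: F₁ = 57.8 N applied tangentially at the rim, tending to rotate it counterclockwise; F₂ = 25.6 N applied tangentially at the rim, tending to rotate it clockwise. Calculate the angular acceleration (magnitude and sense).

I = ½MR² = (1/2)(15.6)(0.232)² = 0.4198 kg·m².
Taking counterclockwise as positive: τ₁ = +(57.8)(0.232) = +13.41 N·m; τ₂ = −(25.6)(0.232) = −5.939 N·m.
Net torque τ = 7.470 N·m.
α = τ/I = 7.470/0.4198 = 17.79 rad/s².

α ≈ 17.8 rad/s², counterclockwise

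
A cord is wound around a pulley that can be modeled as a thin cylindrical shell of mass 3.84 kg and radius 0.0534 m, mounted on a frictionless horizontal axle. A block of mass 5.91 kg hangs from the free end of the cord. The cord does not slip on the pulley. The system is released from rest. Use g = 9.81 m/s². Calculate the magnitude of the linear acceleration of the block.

a ≈ 5.95 m/s²

I = MR² = (3.84)(0.0534)² = 0.01095 kg·m².
Block: mg − T = ma. Pulley: TR = Iα. No-slip: a = αR, so T = (I/R²)a = 3.840·a.
Then mg = (m + 3.840)a, so a = (5.91)(9.81)/(5.91 + 3.840) = 5.946 m/s².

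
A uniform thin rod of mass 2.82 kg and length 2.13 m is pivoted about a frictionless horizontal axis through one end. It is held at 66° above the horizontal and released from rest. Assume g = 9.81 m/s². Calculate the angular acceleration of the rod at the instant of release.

About the pivot, I = (1/3)ML² = (1/3)(2.82)(2.13)² = 4.265 kg·m².
The weight acts at the center, a distance L/2 = 1.065 m from the pivot; τ = Mg(L/2) cos 66° = 11.98 N·m.
α = τ/I = 11.98/4.265 = 2.810 rad/s².

α ≈ 2.81 rad/s²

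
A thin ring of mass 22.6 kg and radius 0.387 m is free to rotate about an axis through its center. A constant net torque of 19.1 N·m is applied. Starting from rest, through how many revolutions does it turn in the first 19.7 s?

≈ 174 revolutions

I = MR² = (22.6)(0.387)² = 3.385 kg·m².
α = τ/I = 19.1/3.385 = 5.643 rad/s².
θ = ½αt² = ½(5.643)(19.7)² = 1095 rad.
Revolutions = θ/(2π) = 174.3.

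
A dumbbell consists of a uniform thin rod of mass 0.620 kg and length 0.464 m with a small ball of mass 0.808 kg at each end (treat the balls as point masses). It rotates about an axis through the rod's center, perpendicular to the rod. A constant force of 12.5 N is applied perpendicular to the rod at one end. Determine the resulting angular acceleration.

α ≈ 29.6 rad/s²

I_rod = (1/12)ML² = (1/12)(0.620)(0.464)² = 0.01112 kg·m².
I_balls = 2·m·(L/2)² = 2(0.808)(0.2320)² = 0.08698 kg·m².
Total I = 0.09810 kg·m².
τ = F·(L/2) = (12.5)(0.232) = 2.900 N·m.
α = τ/I = 2.900/0.09810 = 29.56 rad/s².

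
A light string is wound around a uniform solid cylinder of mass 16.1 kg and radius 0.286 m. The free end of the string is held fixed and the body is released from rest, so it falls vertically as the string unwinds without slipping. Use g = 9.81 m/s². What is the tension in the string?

Translation: Mg − T = Ma. Rotation about the center: TR = Iα with I = ½MR².
With a = αR: T = (I/R²)a = (1/2)M a, so Mg = (1 + 0.5000)Ma.
a = g/(1 + 0.5000) = 9.81/1.500 = 6.540 m/s².
T = 0.5000·M·a = (0.5000)(16.1)(6.540) = 52.65 N.

T ≈ 52.6 N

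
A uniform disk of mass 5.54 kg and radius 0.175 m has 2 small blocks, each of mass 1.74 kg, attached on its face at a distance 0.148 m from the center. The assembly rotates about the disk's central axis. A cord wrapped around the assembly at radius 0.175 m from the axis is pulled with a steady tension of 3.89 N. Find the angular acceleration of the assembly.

I_disk = ½MR² = ½(5.54)(0.175)² = 0.08483 kg·m².
I_blocks = 2·m·r² = 2(1.74)(0.148)² = 0.07623 kg·m².
Total I = 0.1611 kg·m².
τ = F r = (3.89)(0.175) = 0.6807 N·m.
α = τ/I = 0.6807/0.1611 = 4.227 rad/s².

α ≈ 4.23 rad/s²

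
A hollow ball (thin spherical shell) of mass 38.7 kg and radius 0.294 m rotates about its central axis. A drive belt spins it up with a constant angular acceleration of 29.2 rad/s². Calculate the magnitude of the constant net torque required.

I = (2/3)MR² = (2/3)(38.7)(0.294)² = 2.230 kg·m².
τ = Iα = (2.230)(29.20) = 65.12 N·m.

τ ≈ 65.1 N·m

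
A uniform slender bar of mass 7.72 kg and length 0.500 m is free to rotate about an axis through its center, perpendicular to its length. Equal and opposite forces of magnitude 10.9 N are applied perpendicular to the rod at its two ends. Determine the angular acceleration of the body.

I = (1/12)ML² = (1/12)(7.72)(0.500)² = 0.1608 kg·m².
The couple gives τ = F·(L/2) + F·(L/2) = F L = (10.9)(0.500) = 5.450 N·m.
Newton's second law for rotation, τ = Iα, gives α = τ/I = 5.450/0.1608 = 33.89 rad/s².

α ≈ 33.9 rad/s²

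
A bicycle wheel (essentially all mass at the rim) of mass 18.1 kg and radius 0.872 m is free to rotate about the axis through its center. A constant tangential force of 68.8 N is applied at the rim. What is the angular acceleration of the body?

I = MR² = (18.1)(0.872)² = 13.76 kg·m².
τ = F R = (68.8)(0.872) = 59.99 N·m.
Newton's second law for rotation, τ = Iα, gives α = τ/I = 59.99/13.76 = 4.359 rad/s².

α ≈ 4.36 rad/s²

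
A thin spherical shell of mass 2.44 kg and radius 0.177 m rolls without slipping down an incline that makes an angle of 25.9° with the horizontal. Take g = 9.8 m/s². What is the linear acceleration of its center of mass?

Translation along the incline: Mg sinθ − f = Ma.
Rotation about the center: fR = Iα with I = (2/3)MR². No-slip gives a = αR, so f = (I/R²)a = (2/3)M a.
Substituting: Mg sinθ = (1 + 0.6667)Ma, so a = g sinθ/(1 + 0.6667) = (9.8) sin 25.9° / 1.667 = 2.568 m/s².

a ≈ 2.57 m/s²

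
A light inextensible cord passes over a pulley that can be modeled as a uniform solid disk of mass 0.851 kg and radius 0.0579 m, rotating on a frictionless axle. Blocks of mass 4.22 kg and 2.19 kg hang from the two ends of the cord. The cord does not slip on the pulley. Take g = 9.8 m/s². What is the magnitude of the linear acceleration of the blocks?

I = ½MR² = (1/2)(0.851)(0.0579)² = 0.001426 kg·m².
Heavier block: m₁g − T₁ = m₁a. Lighter block: T₂ − m₂g = m₂a.
Pulley: (T₁ − T₂)R = Iα = I(a/R), so T₁ − T₂ = (I/R²)a = (1/2)M_p a = 0.4255·a.
Adding the three: (m₁ − m₂)g = (m₁ + m₂ + 0.4255)a, so a = (4.22 − 2.19)(9.8)/(4.22 + 2.19 + 0.4255) = 2.910 m/s².

a ≈ 2.91 m/s²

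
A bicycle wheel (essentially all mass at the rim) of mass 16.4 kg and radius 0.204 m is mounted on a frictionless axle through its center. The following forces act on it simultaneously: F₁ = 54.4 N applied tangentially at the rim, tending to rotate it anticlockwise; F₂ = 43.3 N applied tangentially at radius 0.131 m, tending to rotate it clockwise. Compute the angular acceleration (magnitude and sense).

I = MR² = (16.4)(0.204)² = 0.6825 kg·m².
Taking anticlockwise as positive: τ₁ = +(54.4)(0.204) = +11.10 N·m; τ₂ = −(43.3)(0.131) = −5.672 N·m.
Net torque τ = 5.425 N·m.
α = τ/I = 5.425/0.6825 = 7.949 rad/s².

α ≈ 7.95 rad/s², anticlockwise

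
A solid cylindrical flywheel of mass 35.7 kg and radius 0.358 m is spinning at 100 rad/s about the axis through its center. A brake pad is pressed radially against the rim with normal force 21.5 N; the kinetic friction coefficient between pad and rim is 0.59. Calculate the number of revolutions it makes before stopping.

I = ½MR² = (1/2)(35.7)(0.358)² = 2.288 kg·m².
Friction force f = μN = (0.59)(21.5) = 12.68 N at the rim; torque magnitude τ = fR = 4.541 N·m, opposing ω.
|α| = τ/I = 4.541/2.288 = 1.985 rad/s² (deceleration).
ω² = ω₀² − 2|α|θ with ω = 0 ⇒ θ = ω₀²/(2|α|) = 2519 rad = 400.9 rev.

≈ 401 revolutions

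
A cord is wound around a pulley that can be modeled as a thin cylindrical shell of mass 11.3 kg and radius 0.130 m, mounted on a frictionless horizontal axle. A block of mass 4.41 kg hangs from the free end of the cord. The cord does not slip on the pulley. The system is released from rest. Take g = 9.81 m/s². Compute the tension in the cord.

T ≈ 31.1 N

I = MR² = (11.3)(0.130)² = 0.1910 kg·m².
Block: mg − T = ma. Pulley: TR = Iα. No-slip: a = αR, so T = (I/R²)a = 11.30·a.
Then mg = (m + 11.30)a, so a = (4.41)(9.81)/(4.41 + 11.30) = 2.754 m/s².
T = 11.30·a = 31.12 N.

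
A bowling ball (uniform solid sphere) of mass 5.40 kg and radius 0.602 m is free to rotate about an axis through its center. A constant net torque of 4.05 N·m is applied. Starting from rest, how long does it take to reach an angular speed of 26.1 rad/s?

t ≈ 5.04 s

I = (2/5)MR² = (2/5)(5.40)(0.602)² = 0.7828 kg·m².
α = τ/I = 4.05/0.7828 = 5.174 rad/s².
ω = αt ⇒ t = ω/α = 26.1/5.174 = 5.045 s.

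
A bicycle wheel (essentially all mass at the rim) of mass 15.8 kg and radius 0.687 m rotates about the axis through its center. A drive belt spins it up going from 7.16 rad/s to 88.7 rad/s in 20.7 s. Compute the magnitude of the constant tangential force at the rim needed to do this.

I = MR² = (15.8)(0.687)² = 7.457 kg·m².
α = Δω/Δt = (88.7 − 7.16)/20.7 = 3.939 rad/s².
The required torque is τ = Iα = (7.457)(3.939) = 29.37 N·m.
A tangential force at the rim gives τ = FR, so F = τ/R = 29.37/0.687 = 42.76 N.

F ≈ 42.8 N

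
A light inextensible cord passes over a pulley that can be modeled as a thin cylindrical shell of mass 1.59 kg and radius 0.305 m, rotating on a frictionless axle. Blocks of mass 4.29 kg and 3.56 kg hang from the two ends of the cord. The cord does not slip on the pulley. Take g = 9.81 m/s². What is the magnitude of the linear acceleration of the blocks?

I = MR² = (1.59)(0.305)² = 0.1479 kg·m².
Heavier block: m₁g − T₁ = m₁a. Lighter block: T₂ − m₂g = m₂a.
Pulley: (T₁ − T₂)R = Iα = I(a/R), so T₁ − T₂ = (I/R²)a = 1·M_p a = 1.590·a.
Adding the three: (m₁ − m₂)g = (m₁ + m₂ + 1.590)a, so a = (4.29 − 3.56)(9.81)/(4.29 + 3.56 + 1.590) = 0.7586 m/s².

a ≈ 0.759 m/s²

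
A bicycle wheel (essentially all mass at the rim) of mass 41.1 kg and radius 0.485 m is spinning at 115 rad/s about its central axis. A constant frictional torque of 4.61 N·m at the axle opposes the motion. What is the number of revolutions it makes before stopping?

I = MR² = (41.1)(0.485)² = 9.668 kg·m².
The net torque has magnitude 4.61 N·m, opposing ω.
|α| = τ/I = 4.610/9.668 = 0.4768 rad/s² (deceleration).
ω² = ω₀² − 2|α|θ with ω = 0 ⇒ θ = ω₀²/(2|α|) = 13870 rad = 2207 rev.

≈ 2210 revolutions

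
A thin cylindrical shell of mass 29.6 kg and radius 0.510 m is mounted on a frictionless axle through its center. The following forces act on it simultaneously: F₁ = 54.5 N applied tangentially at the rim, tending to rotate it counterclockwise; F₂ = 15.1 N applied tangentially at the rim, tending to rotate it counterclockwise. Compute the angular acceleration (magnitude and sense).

I = MR² = (29.6)(0.510)² = 7.699 kg·m².
Taking counterclockwise as positive: τ₁ = +(54.5)(0.510) = +27.80 N·m; τ₂ = +(15.1)(0.510) = +7.701 N·m.
Net torque τ = 35.50 N·m.
α = τ/I = 35.50/7.699 = 4.610 rad/s².

α ≈ 4.61 rad/s², counterclockwise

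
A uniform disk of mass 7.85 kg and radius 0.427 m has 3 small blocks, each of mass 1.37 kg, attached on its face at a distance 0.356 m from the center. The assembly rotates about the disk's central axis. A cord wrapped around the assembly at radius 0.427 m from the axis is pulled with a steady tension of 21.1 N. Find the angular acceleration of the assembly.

α ≈ 7.29 rad/s²

I_disk = ½MR² = ½(7.85)(0.427)² = 0.7156 kg·m².
I_blocks = 3·m·r² = 3(1.37)(0.356)² = 0.5209 kg·m².
Total I = 1.237 kg·m².
τ = F r = (21.1)(0.427) = 9.010 N·m.
α = τ/I = 9.010/1.237 = 7.286 rad/s².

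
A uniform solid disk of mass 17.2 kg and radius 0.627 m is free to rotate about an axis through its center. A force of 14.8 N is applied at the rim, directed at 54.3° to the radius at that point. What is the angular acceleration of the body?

α ≈ 2.23 rad/s²

I = ½MR² = (1/2)(17.2)(0.627)² = 3.381 kg·m².
Only the tangential component produces torque: τ = F R sinθ = (14.8)(0.627) sin 54.3° = 7.536 N·m.
Newton's second law for rotation, τ = Iα, gives α = τ/I = 7.536/3.381 = 2.229 rad/s².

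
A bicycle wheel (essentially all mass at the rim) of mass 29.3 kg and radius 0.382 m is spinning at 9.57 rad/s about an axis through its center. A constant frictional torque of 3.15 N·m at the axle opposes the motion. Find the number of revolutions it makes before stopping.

≈ 9.89 revolutions

I = MR² = (29.3)(0.382)² = 4.276 kg·m².
The net torque has magnitude 3.15 N·m, opposing ω.
|α| = τ/I = 3.150/4.276 = 0.7367 rad/s² (deceleration).
ω² = ω₀² − 2|α|θ with ω = 0 ⇒ θ = ω₀²/(2|α|) = 62.16 rad = 9.892 rev.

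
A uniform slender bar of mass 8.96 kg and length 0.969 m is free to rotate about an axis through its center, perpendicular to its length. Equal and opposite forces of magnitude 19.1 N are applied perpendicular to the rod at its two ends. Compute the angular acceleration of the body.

I = (1/12)ML² = (1/12)(8.96)(0.969)² = 0.7011 kg·m².
The couple gives τ = F·(L/2) + F·(L/2) = F L = (19.1)(0.969) = 18.51 N·m.
Newton's second law for rotation, τ = Iα, gives α = τ/I = 18.51/0.7011 = 26.40 rad/s².

α ≈ 26.4 rad/s²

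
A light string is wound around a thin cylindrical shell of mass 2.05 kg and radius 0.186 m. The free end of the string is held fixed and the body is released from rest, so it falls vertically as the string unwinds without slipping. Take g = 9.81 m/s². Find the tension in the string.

Translation: Mg − T = Ma. Rotation about the center: TR = Iα with I = MR².
With a = αR: T = (I/R²)a = M a, so Mg = (1 + 1.000)Ma.
a = g/(1 + 1.000) = 9.81/2.000 = 4.905 m/s².
T = 1.000·M·a = (1.000)(2.05)(4.905) = 10.06 N.

T ≈ 10.1 N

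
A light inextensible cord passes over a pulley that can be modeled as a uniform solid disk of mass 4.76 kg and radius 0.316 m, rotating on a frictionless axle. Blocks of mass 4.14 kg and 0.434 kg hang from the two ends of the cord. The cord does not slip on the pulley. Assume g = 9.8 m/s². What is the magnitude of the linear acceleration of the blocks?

I = ½MR² = (1/2)(4.76)(0.316)² = 0.2377 kg·m².
Heavier block: m₁g − T₁ = m₁a. Lighter block: T₂ − m₂g = m₂a.
Pulley: (T₁ − T₂)R = Iα = I(a/R), so T₁ − T₂ = (I/R²)a = (1/2)M_p a = 2.380·a.
Adding the three: (m₁ − m₂)g = (m₁ + m₂ + 2.380)a, so a = (4.14 − 0.434)(9.8)/(4.14 + 0.434 + 2.380) = 5.223 m/s².

a ≈ 5.22 m/s²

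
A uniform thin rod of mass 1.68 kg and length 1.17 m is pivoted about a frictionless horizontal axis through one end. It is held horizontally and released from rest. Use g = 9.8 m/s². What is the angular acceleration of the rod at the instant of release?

α ≈ 12.6 rad/s²

About the pivot, I = (1/3)ML² = (1/3)(1.68)(1.17)² = 0.7666 kg·m².
The weight acts at the center, a distance L/2 = 0.5850 m from the pivot; τ = Mg(L/2) = 9.631 N·m.
α = τ/I = 9.631/0.7666 = 12.56 rad/s².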